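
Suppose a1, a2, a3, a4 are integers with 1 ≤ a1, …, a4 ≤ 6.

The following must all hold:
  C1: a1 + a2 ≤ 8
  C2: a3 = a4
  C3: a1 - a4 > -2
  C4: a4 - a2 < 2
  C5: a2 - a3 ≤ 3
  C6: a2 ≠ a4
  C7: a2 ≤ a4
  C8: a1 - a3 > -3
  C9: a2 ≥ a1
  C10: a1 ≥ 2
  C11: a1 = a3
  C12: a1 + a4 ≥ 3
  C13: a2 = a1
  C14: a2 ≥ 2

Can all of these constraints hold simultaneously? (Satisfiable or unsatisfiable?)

From constraints 2, 11, and 13, a2 = a1 = a3 = a4, so a2 = a4. But constraint 6 says a2 ≠ a4. Contradiction.

Unsatisfiable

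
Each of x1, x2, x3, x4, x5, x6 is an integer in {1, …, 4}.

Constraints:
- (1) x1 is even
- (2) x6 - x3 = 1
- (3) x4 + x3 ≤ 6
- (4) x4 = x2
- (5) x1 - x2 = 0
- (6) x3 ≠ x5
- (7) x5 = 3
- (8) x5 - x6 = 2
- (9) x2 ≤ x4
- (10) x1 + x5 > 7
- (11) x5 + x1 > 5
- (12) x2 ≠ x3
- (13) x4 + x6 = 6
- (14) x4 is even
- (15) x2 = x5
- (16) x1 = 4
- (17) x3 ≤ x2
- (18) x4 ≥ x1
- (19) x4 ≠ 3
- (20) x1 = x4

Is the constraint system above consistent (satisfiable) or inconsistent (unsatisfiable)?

Constraint 16 fixes x1 = 4 and constraint 7 fixes x5 = 3. Constraints 4, 15, and 20 give x1 = x4 = x2 = x5, so x1 = x5. But 4 ≠ 3 — contradiction.

Unsatisfiable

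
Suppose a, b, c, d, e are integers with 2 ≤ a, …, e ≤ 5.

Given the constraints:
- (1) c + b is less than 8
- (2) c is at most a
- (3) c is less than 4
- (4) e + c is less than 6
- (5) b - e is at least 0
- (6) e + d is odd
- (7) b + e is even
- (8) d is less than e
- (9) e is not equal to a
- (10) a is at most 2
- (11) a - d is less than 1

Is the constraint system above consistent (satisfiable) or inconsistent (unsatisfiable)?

The assignment a = 2, b = 5, c = 2, d = 2, e = 3 works:
  constraint 1 holds since c + b = 7.
  constraint 4 holds since e + c = 5.
The rest check out directly.

Satisfiable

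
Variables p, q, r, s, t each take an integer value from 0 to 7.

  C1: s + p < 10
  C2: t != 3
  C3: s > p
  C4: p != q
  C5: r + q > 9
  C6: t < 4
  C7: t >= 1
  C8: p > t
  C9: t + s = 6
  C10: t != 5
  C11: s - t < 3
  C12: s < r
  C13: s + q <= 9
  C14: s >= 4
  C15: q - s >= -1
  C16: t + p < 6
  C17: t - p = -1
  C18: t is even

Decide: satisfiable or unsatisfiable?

One satisfying assignment is p = 3, q = 5, r = 7, s = 4, t = 2.
For the less obvious constraints — constraint 1: s + p = 7; constraint 5: r + q = 12 — and the others hold by inspection.

Satisfiable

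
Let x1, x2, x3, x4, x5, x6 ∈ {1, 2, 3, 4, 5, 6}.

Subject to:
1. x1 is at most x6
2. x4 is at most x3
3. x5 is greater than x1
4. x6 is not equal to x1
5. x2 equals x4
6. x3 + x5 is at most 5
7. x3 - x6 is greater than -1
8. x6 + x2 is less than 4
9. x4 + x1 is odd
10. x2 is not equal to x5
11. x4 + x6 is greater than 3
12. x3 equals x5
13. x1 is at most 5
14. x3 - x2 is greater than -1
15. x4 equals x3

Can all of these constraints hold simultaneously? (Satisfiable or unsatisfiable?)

From constraints 5, 12, and 15, x2 = x4 = x3 = x5, so x2 = x5. But constraint 10 says x2 ≠ x5. Contradiction.

Unsatisfiable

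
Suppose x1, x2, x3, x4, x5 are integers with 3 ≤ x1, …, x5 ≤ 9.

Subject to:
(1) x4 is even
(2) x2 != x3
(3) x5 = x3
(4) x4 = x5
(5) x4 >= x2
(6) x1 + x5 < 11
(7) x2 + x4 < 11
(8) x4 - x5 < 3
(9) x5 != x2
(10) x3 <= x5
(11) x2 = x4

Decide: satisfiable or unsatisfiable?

From constraints 3, 4, and 11, x2 = x4 = x5 = x3, so x2 = x3. But constraint 2 says x2 ≠ x3. Contradiction.

Unsatisfiable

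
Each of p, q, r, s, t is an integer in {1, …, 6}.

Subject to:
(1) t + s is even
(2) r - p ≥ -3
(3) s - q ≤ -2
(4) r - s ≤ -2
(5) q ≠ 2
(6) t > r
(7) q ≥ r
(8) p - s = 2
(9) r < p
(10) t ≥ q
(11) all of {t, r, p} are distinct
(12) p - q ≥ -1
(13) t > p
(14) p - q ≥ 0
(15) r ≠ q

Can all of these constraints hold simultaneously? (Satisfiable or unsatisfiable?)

Constraints 2, 3, 4, and 14 give r − p ≥ -3, p − q ≥ 0, q − s ≥ 2, s − r ≥ 2.
Adding all 4 inequalities: the left sides telescope to 0, and the right sides sum to (-3) + 0 + 2 + 2 = 1. So 0 ≥ 1, which is false.

Unsatisfiable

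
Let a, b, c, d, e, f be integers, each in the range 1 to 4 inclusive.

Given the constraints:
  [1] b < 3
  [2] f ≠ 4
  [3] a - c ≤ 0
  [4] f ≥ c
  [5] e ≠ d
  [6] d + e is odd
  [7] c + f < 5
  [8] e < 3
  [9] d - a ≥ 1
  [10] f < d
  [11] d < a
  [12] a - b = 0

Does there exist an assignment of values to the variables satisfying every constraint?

Constraints 3, 4, 10, and 11 give c ≤ f, f < d, d < a, a ≤ c. Chaining: c ≤ f < d < a ≤ c, which forces c < c — impossible.

Unsatisfiable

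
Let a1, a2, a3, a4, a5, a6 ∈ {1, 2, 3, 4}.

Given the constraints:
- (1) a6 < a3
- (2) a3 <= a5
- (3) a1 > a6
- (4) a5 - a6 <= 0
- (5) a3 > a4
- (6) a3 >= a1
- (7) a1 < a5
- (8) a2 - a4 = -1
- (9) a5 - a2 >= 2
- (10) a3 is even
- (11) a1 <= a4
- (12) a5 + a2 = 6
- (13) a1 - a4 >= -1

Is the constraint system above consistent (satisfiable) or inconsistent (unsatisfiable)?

Unsatisfiable

Constraints 2, 3, 4, 5, and 11 give a4 < a3, a3 ≤ a5, a5 ≤ a6, a6 < a1, a1 ≤ a4. Chaining: a4 < a3 ≤ a5 ≤ a6 < a1 ≤ a4, which forces a4 < a4 — impossible.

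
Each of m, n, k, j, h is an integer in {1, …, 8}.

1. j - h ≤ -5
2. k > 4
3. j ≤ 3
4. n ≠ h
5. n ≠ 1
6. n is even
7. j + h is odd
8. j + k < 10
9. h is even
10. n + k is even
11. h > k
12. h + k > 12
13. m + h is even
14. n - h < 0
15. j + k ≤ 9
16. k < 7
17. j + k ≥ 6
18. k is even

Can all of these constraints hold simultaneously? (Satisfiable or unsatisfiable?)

Satisfiable

Take m = 2, n = 6, k = 6, j = 1, h = 8. Then constraint 1: j - h = -7; constraint 8: j + k = 7; constraint 12: h + k = 14, and every other listed constraint is also met.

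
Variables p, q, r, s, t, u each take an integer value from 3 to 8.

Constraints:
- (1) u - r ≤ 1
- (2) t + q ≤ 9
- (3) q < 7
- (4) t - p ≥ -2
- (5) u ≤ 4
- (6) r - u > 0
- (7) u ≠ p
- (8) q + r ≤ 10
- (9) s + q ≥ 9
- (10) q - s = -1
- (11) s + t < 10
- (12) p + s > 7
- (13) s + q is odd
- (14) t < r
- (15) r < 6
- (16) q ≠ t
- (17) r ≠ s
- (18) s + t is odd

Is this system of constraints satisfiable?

Satisfiable

Take p = 4, q = 5, r = 4, s = 6, t = 3, u = 3. Then constraint 1: u - r = -1; constraint 2: t + q = 8, and every other listed constraint is also met.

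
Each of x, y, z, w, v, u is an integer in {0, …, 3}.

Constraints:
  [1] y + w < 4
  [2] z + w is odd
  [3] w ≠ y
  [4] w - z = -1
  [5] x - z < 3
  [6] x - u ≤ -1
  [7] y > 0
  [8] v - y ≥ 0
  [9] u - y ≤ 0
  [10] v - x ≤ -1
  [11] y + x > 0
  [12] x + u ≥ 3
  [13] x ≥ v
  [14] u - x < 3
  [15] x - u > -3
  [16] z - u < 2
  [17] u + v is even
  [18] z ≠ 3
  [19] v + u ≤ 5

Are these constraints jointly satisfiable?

Unsatisfiable

Constraints 6, 8, 9, and 10 give u − x ≥ 1, x − v ≥ 1, v − y ≥ 0, y − u ≥ 0.
Adding all 4 inequalities: the left sides telescope to 0, and the right sides sum to 1 + 1 + 0 + 0 = 2. So 0 ≥ 2, which is false.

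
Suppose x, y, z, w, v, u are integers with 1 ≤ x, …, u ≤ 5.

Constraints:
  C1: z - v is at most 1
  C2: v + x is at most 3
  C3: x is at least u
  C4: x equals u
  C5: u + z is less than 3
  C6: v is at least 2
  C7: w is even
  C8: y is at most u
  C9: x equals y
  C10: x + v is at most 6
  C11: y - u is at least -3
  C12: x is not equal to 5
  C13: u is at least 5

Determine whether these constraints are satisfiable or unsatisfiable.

Unsatisfiable

From constraints 3 and 13: x ≥ u ≥ 5. From constraint 6: v ≥ 2. Hence x + v ≥ 7. But constraint 10 requires x + v ≤ 6, and 6 < 7. Contradiction.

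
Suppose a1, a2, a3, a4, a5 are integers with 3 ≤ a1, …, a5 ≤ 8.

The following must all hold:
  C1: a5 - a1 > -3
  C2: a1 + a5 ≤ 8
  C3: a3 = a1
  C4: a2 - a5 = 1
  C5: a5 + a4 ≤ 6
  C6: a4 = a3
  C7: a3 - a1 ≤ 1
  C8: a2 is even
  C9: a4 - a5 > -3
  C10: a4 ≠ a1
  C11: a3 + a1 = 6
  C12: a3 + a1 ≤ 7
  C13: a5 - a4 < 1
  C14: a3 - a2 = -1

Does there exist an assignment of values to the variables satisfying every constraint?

Unsatisfiable

From constraints 3 and 6, a4 = a3 = a1, so a4 = a1. But constraint 10 says a4 ≠ a1. Contradiction.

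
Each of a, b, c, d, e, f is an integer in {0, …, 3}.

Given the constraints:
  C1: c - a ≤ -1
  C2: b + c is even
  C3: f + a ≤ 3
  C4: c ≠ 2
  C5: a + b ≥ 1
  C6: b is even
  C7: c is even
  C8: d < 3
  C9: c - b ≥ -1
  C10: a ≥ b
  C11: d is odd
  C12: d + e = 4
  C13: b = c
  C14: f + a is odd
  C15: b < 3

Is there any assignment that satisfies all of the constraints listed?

Satisfiable

One satisfying assignment is a = 1, b = 0, c = 0, d = 1, e = 3, f = 0.
For the less obvious constraints — constraint 1: c - a = -1; constraint 3: f + a = 1; constraint 5: a + b = 1 — and the others hold by inspection.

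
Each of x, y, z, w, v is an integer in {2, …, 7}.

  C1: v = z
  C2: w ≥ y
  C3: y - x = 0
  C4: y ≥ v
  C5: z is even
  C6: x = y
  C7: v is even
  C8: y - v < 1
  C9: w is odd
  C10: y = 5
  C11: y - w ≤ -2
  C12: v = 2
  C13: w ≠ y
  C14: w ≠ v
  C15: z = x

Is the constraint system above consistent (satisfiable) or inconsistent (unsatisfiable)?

Unsatisfiable

Constraint 12 fixes v = 2 and constraint 10 fixes y = 5. Constraints 1, 6, and 15 give v = z = x = y, so v = y. But 2 ≠ 5 — contradiction.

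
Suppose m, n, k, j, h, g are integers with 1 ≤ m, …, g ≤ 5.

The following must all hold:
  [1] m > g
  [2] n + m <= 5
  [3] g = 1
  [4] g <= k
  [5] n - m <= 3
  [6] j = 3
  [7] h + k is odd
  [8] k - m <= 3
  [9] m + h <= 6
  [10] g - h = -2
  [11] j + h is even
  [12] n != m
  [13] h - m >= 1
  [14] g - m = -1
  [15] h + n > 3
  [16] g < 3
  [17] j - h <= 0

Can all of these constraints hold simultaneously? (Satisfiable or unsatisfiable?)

One satisfying assignment is m = 2, n = 3, k = 4, j = 3, h = 3, g = 1.
For the less obvious constraints — constraint 2: n + m = 5; constraint 5: n - m = 1 — and the others hold by inspection.

Satisfiable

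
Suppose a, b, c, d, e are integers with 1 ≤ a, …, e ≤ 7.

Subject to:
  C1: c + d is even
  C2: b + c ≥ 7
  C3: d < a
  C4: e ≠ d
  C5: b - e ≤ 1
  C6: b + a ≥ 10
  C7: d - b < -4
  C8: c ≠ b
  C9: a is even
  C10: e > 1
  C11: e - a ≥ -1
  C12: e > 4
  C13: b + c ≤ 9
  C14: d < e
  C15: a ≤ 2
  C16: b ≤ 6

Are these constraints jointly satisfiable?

Unsatisfiable

From constraint 16: b ≤ 6. From constraint 15: a ≤ 2. Hence b + a ≤ 8. But constraint 6 requires b + a ≥ 10, and 10 > 8. Contradiction.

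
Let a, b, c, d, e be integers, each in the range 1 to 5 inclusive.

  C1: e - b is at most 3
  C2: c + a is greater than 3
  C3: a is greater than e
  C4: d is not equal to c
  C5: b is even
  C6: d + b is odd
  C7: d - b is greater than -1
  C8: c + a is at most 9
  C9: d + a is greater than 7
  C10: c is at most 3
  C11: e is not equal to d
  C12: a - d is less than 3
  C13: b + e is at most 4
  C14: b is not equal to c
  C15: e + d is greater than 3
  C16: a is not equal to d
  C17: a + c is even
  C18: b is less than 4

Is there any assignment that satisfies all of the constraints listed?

Satisfiable

One satisfying assignment is a = 5, b = 2, c = 1, d = 3, e = 2.
For the less obvious constraints — constraint 1: e - b = 0; constraint 2: c + a = 6; constraint 7: d - b = 1 — and the others hold by inspection.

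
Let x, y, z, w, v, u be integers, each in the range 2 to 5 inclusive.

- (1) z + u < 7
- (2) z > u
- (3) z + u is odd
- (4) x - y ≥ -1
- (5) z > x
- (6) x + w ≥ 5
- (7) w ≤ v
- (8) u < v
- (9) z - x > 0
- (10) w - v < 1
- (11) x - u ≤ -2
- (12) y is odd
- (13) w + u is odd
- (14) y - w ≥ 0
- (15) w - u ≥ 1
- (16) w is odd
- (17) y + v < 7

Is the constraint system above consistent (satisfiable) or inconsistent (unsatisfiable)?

Unsatisfiable

Constraints 4, 11, 14, and 15 give u − x ≥ 2, x − y ≥ -1, y − w ≥ 0, w − u ≥ 1.
Adding all 4 inequalities: the left sides telescope to 0, and the right sides sum to 2 + (-1) + 0 + 1 = 2. So 0 ≥ 2, which is false.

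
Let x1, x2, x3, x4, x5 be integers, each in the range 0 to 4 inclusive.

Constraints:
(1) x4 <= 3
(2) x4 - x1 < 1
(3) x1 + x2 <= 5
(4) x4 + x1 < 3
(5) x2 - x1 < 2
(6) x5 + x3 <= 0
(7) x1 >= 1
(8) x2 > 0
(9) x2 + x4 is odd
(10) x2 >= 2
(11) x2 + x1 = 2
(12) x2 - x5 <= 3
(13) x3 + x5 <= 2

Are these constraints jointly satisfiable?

Unsatisfiable

From constraint 10: x2 ≥ 2. From constraint 7: x1 ≥ 1. Hence x2 + x1 ≥ 3. But constraint 11 requires x2 + x1 = 2, and 2 < 3. Contradiction.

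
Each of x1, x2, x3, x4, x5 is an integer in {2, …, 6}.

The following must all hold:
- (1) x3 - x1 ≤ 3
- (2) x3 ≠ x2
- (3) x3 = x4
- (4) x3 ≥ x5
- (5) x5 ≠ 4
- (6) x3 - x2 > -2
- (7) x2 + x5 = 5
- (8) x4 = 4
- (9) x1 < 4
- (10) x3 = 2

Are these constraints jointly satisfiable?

Constraint 10 fixes x3 = 2 and constraint 8 fixes x4 = 4, but constraint 3 requires x3 = x4. Since 2 ≠ 4, contradiction.

Unsatisfiable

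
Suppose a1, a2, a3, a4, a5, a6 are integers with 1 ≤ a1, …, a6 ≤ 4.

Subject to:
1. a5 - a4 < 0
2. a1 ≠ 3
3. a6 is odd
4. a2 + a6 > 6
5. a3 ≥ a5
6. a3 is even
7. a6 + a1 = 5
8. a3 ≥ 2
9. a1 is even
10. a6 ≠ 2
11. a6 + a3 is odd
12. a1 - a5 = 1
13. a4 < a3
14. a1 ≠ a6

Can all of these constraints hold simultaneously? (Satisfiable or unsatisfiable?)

Try a1 = 2, a2 = 4, a3 = 4, a4 = 3, a5 = 1, a6 = 3.
Check constraint 1: a5 - a4 = -2; constraint 4: a2 + a6 = 7. The remaining constraints are straightforward to verify.

Satisfiable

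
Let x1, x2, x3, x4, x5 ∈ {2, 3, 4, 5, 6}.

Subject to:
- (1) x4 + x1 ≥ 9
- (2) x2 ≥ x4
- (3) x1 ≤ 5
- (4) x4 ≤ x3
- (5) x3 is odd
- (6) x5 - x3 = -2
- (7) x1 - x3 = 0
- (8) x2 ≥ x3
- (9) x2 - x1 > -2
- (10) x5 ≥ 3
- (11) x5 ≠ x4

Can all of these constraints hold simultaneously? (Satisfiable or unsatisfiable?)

The assignment x1 = 5, x2 = 5, x3 = 5, x4 = 5, x5 = 3 works:
  constraint 1 holds since x4 + x1 = 10.
  constraint 6 holds since x5 - x3 = -2.
The rest check out directly.

Satisfiable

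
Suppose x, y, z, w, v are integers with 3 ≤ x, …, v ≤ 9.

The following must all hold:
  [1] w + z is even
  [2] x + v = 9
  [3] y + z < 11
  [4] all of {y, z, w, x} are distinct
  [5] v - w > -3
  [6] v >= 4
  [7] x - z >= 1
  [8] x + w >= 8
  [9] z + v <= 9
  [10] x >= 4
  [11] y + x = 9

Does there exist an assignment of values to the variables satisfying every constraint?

Satisfiable

One satisfying assignment is x = 4, y = 5, z = 3, w = 7, v = 5.
For the less obvious constraints — constraint 2: x + v = 9; constraint 3: y + z = 8; constraint 5: v - w = -2 — and the others hold by inspection.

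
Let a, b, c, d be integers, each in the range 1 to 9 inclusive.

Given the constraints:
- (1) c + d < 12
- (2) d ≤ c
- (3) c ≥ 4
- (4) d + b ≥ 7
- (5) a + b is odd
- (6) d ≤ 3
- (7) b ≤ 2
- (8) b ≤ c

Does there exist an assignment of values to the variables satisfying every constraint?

From constraint 6: d ≤ 3. From constraint 7: b ≤ 2. Hence d + b ≤ 5. But constraint 4 requires d + b ≥ 7, and 7 > 5. Contradiction.

Unsatisfiable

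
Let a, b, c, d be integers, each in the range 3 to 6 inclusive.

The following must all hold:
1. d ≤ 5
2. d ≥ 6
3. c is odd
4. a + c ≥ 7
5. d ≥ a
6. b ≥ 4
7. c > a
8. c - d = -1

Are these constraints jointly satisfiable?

From constraint 2: d ≥ 6. From constraint 1: d ≤ 5. But 5 < 6, so no value of d works.

Unsatisfiable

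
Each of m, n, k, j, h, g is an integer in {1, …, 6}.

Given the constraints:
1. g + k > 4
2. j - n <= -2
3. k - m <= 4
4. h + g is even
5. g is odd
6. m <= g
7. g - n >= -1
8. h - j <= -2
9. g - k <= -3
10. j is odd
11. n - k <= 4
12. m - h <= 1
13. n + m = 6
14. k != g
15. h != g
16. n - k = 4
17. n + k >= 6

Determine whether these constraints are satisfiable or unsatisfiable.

Unsatisfiable

Constraints 2, 3, 7, 8, 9, and 12 give g − n ≥ -1, n − j ≥ 2, j − h ≥ 2, h − m ≥ -1, m − k ≥ -4, k − g ≥ 3.
Adding all 6 inequalities: the left sides telescope to 0, and the right sides sum to (-1) + 2 + 2 + (-1) + (-4) + 3 = 1. So 0 ≥ 1, which is false.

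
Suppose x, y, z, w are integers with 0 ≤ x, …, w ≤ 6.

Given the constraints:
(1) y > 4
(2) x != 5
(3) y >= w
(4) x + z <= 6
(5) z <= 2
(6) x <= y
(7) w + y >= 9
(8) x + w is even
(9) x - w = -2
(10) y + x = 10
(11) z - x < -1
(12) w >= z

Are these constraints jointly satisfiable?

Satisfiable

One satisfying assignment is x = 4, y = 6, z = 0, w = 6.
For the less obvious constraints — constraint 4: x + z = 4; constraint 7: w + y = 12 — and the others hold by inspection.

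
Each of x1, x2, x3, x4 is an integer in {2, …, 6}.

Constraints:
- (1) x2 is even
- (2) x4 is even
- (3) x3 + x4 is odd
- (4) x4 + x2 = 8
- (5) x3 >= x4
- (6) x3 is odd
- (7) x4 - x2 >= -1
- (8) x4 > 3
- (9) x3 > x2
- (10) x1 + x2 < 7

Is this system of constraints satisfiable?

Satisfiable

Setting (x1, x2, x3, x4) = (2, 4, 5, 4) satisfies everything: constraint 4: x4 + x2 = 8; constraint 7: x4 - x2 = 0, and the others follow.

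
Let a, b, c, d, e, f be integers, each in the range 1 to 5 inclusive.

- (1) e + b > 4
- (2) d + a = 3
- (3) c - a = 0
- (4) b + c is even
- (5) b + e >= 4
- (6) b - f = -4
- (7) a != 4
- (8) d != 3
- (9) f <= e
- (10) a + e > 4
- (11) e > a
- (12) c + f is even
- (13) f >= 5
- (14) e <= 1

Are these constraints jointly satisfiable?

From constraints 9 and 13: e ≥ f and f ≥ 5, so e ≥ 5. From constraint 14: e ≤ 1. But 1 < 5, so no value of e works.

Unsatisfiable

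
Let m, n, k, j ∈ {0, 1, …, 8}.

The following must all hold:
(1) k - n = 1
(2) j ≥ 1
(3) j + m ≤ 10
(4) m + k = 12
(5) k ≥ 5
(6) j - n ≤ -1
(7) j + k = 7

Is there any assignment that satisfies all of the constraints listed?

One satisfying assignment is m = 6, n = 5, k = 6, j = 1.
For the less obvious constraints — constraint 1: k - n = 1; constraint 3: j + m = 7; constraint 4: m + k = 12 — and the others hold by inspection.

Satisfiable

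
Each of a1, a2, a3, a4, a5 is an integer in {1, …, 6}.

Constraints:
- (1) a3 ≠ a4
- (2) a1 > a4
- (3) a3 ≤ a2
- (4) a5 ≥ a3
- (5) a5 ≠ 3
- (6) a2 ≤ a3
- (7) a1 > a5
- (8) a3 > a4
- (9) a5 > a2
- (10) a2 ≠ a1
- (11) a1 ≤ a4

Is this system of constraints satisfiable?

Constraints 3, 7, 8, 9, and 11 give a2 < a5, a5 < a1, a1 ≤ a4, a4 < a3, a3 ≤ a2. Chaining: a2 < a5 < a1 ≤ a4 < a3 ≤ a2, which forces a2 < a2 — impossible.

Unsatisfiable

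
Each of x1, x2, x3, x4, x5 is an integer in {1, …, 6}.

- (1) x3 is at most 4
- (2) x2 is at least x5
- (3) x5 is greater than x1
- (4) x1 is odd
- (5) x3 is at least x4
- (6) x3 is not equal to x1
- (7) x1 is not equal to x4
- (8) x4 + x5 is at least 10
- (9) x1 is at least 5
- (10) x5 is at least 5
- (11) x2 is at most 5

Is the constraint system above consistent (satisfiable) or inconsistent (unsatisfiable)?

Unsatisfiable

From constraints 1 and 5: x4 ≤ x3 ≤ 4. From constraints 2 and 11: x5 ≤ x2 ≤ 5. Hence x4 + x5 ≤ 9. But constraint 8 requires x4 + x5 ≥ 10, and 10 > 9. Contradiction.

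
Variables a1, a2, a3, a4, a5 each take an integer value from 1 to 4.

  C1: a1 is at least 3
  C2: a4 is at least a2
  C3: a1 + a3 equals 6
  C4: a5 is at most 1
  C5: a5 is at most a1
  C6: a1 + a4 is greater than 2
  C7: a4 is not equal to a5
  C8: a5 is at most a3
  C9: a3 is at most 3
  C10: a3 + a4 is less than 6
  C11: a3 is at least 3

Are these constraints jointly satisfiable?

Satisfiable

Take a1 = 3, a2 = 1, a3 = 3, a4 = 2, a5 = 1. Then constraint 3: a1 + a3 = 6; constraint 6: a1 + a4 = 5, and every other listed constraint is also met.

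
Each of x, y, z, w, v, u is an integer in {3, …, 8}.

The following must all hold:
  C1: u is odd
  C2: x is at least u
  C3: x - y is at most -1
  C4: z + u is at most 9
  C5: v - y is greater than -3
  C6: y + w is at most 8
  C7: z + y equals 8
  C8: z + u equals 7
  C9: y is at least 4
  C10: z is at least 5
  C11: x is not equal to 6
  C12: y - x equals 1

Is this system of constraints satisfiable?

From constraint 10: z ≥ 5. From constraint 9: y ≥ 4. Hence z + y ≥ 9. But constraint 7 requires z + y = 8, and 8 < 9. Contradiction.

Unsatisfiable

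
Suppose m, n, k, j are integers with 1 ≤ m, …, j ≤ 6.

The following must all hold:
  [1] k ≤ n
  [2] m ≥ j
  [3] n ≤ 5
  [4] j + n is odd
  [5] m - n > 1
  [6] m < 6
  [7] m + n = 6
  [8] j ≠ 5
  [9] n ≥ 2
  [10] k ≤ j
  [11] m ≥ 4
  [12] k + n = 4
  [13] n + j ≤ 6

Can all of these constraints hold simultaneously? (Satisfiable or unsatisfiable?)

Satisfiable

Try m = 4, n = 2, k = 2, j = 3.
Check constraint 5: m - n = 2; constraint 7: m + n = 6; constraint 12: k + n = 4. The remaining constraints are straightforward to verify.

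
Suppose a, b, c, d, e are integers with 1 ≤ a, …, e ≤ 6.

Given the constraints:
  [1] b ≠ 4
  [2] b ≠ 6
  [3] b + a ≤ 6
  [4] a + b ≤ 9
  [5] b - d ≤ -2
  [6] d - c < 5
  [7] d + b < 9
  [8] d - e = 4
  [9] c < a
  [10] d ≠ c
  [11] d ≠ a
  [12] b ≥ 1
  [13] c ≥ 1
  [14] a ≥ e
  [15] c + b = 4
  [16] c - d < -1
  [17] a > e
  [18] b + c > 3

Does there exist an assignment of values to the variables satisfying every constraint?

Satisfiable

The assignment a = 4, b = 2, c = 2, d = 6, e = 2 works:
  constraint 3 holds since b + a = 6.
  constraint 4 holds since a + b = 6.
The rest check out directly.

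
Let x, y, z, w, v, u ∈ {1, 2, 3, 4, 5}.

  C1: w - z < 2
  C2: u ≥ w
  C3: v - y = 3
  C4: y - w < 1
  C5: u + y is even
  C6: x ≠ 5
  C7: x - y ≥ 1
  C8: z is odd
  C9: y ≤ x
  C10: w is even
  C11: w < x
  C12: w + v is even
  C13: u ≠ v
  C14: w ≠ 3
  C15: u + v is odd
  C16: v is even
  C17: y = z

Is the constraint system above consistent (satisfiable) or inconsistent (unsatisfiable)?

The assignment x = 4, y = 1, z = 1, w = 2, v = 4, u = 5 works:
  constraint 1 holds since w - z = 1.
  constraint 3 holds since v - y = 3.
  constraint 4 holds since y - w = -1.
The rest check out directly.

Satisfiable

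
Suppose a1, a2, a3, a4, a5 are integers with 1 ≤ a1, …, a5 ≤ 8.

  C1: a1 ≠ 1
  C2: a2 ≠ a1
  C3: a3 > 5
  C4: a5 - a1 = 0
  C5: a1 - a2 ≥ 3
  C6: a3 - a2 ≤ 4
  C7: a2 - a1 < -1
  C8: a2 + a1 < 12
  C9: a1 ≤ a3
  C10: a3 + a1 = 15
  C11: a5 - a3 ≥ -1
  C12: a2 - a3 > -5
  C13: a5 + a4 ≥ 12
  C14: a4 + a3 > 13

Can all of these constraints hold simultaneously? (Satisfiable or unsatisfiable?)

One satisfying assignment is a1 = 7, a2 = 4, a3 = 8, a4 = 8, a5 = 7.
For the less obvious constraints — constraint 4: a5 - a1 = 0; constraint 5: a1 - a2 = 3 — and the others hold by inspection.

Satisfiable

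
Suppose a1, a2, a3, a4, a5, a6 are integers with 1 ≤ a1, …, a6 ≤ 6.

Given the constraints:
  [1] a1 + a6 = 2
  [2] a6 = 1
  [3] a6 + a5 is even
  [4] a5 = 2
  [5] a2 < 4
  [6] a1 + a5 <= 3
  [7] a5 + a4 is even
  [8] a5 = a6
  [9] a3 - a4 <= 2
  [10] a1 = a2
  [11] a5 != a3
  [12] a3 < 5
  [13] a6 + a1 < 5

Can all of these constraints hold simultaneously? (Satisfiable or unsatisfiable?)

Constraint 4 fixes a5 = 2 and constraint 2 fixes a6 = 1, but constraint 8 requires a5 = a6. Since 2 ≠ 1, contradiction.

Unsatisfiable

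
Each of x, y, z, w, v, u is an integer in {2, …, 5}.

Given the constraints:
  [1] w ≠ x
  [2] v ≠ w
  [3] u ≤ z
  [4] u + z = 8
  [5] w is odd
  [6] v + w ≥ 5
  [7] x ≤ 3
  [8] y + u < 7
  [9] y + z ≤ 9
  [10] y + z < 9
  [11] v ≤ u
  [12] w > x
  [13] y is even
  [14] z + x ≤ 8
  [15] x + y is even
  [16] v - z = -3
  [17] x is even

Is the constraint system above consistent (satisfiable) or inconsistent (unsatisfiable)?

One satisfying assignment is x = 2, y = 2, z = 5, w = 5, v = 2, u = 3.
For the less obvious constraints — constraint 4: u + z = 8; constraint 6: v + w = 7 — and the others hold by inspection.

Satisfiable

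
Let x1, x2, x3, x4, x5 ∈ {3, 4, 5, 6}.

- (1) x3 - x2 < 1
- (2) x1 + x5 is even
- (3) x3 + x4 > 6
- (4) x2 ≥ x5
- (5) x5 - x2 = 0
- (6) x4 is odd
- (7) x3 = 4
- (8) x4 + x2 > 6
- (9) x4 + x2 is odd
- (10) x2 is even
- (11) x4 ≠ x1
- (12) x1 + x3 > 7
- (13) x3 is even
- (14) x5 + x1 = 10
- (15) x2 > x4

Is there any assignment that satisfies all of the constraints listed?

Satisfiable

Try x1 = 4, x2 = 6, x3 = 4, x4 = 3, x5 = 6.
Check constraint 1: x3 - x2 = -2; constraint 3: x3 + x4 = 7; constraint 5: x5 - x2 = 0. The remaining constraints are straightforward to verify.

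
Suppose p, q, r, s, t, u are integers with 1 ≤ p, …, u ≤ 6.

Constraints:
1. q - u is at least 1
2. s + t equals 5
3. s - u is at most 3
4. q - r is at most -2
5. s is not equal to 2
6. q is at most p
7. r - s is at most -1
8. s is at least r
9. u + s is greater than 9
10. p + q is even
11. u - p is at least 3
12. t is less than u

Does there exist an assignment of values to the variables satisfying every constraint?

Unsatisfiable

Constraints 1, 3, 4, and 7 give q − u ≥ 1, u − s ≥ -3, s − r ≥ 1, r − q ≥ 2.
Adding all 4 inequalities: the left sides telescope to 0, and the right sides sum to 1 + (-3) + 1 + 2 = 1. So 0 ≥ 1, which is false.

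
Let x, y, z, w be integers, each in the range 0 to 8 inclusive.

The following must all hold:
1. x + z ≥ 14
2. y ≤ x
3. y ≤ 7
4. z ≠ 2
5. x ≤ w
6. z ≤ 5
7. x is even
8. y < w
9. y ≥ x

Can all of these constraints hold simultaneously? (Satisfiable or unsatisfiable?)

From constraints 3 and 9: x ≤ y ≤ 7. From constraint 6: z ≤ 5. Hence x + z ≤ 12. But constraint 1 requires x + z ≥ 14, and 14 > 12. Contradiction.

Unsatisfiable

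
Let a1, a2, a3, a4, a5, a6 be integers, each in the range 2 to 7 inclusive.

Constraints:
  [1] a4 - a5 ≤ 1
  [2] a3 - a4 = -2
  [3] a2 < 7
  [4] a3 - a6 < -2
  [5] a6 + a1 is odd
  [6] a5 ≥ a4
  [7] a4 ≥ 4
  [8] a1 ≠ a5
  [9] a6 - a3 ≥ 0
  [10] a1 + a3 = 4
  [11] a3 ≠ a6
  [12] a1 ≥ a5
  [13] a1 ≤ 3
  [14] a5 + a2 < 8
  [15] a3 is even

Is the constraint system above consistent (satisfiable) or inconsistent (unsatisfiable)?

Unsatisfiable

From constraints 6 and 7: a5 ≥ a4 and a4 ≥ 4, so a5 ≥ 4. From constraints 12 and 13: a5 ≤ a1 and a1 ≤ 3, so a5 ≤ 3. But 3 < 4, so no value of a5 works.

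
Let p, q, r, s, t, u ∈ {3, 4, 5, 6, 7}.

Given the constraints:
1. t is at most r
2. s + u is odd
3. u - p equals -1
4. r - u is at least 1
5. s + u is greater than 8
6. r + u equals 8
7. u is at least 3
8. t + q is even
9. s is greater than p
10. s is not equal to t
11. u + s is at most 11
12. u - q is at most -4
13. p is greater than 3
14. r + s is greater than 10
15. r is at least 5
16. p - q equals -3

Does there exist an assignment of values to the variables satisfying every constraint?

Take p = 4, q = 7, r = 5, s = 6, t = 3, u = 3. Then constraint 3: u - p = -1; constraint 4: r - u = 2, and every other listed constraint is also met.

Satisfiable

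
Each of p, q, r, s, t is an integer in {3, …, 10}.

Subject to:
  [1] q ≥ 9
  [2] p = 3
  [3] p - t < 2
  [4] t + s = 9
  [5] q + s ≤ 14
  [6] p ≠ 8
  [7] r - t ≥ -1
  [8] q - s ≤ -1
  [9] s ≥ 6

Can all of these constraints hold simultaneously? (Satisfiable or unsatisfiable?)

Unsatisfiable

From constraint 1: q ≥ 9. From constraint 9: s ≥ 6. Hence q + s ≥ 15. But constraint 5 requires q + s ≤ 14, and 14 < 15. Contradiction.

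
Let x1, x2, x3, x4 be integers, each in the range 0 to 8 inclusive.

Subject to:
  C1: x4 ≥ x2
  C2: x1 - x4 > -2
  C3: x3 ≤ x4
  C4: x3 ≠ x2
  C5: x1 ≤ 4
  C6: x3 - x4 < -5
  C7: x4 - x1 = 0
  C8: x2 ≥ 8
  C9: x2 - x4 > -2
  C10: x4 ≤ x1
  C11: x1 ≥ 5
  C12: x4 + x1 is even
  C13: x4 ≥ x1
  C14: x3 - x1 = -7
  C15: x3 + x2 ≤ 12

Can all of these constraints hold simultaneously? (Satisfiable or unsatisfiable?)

From constraints 1 and 8: x4 ≥ x2 and x2 ≥ 8, so x4 ≥ 8. From constraints 5 and 10: x4 ≤ x1 and x1 ≤ 4, so x4 ≤ 4. But 4 < 8, so no value of x4 works.

Unsatisfiable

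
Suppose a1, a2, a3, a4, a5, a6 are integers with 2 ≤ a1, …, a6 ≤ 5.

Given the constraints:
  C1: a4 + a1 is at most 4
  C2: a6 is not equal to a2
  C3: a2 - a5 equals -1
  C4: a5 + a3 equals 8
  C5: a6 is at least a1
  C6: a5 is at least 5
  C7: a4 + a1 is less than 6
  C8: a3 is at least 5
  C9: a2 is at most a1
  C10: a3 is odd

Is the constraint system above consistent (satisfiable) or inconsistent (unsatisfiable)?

From constraint 6: a5 ≥ 5. From constraint 8: a3 ≥ 5. Hence a5 + a3 ≥ 10. But constraint 4 requires a5 + a3 = 8, and 8 < 10. Contradiction.

Unsatisfiable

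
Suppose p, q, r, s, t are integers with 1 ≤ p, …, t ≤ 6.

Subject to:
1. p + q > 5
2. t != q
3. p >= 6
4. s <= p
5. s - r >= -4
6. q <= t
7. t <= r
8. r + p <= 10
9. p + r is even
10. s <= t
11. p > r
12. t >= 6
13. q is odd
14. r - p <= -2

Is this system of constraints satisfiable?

From constraints 7 and 12: r ≥ t ≥ 6. From constraint 3: p ≥ 6. Hence r + p ≥ 12. But constraint 8 requires r + p ≤ 10, and 10 < 12. Contradiction.

Unsatisfiable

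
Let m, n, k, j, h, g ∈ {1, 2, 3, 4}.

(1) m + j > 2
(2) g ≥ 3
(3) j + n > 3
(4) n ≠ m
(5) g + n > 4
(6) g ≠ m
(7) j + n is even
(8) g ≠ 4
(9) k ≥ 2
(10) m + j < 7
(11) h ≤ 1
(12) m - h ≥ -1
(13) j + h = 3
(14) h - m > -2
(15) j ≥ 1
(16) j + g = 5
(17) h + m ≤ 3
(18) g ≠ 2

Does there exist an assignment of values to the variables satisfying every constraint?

Satisfiable

One satisfying assignment is m = 2, n = 4, k = 4, j = 2, h = 1, g = 3.
For the less obvious constraints — constraint 1: m + j = 4; constraint 3: j + n = 6; constraint 5: g + n = 7 — and the others hold by inspection.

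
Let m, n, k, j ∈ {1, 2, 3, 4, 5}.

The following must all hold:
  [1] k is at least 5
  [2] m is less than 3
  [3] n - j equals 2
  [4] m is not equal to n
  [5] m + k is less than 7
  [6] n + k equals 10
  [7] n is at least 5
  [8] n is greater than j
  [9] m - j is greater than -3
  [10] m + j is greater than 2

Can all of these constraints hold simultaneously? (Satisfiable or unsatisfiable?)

Satisfiable

One satisfying assignment is m = 1, n = 5, k = 5, j = 3.
For the less obvious constraints — constraint 3: n - j = 2; constraint 5: m + k = 6; constraint 6: n + k = 10 — and the others hold by inspection.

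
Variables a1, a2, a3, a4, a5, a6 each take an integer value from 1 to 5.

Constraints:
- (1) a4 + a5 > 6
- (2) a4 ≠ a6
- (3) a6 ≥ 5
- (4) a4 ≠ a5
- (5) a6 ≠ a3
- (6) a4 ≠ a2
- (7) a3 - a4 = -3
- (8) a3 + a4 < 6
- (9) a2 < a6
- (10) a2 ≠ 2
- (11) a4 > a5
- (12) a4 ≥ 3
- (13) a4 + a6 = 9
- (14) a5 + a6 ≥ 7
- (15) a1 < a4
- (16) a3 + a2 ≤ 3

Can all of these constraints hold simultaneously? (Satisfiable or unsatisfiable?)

Setting (a1, a2, a3, a4, a5, a6) = (2, 1, 1, 4, 3, 5) satisfies everything: constraint 1: a4 + a5 = 7; constraint 7: a3 - a4 = -3, and the others follow.

Satisfiable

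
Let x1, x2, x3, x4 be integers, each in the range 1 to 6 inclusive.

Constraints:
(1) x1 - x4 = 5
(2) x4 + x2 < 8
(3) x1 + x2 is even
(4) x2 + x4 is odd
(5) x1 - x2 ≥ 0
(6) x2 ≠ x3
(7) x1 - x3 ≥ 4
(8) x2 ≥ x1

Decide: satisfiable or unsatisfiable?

Satisfiable

Try x1 = 6, x2 = 6, x3 = 2, x4 = 1.
Check constraint 1: x1 - x4 = 5; constraint 2: x4 + x2 = 7; constraint 5: x1 - x2 = 0. The remaining constraints are straightforward to verify.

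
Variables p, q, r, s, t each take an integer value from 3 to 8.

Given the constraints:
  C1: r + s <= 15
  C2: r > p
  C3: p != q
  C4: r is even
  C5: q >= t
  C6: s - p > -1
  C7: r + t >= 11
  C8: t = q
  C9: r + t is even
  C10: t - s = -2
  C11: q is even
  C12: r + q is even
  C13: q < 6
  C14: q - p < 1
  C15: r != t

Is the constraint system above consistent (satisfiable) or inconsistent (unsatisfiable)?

Satisfiable

Take p = 6, q = 4, r = 8, s = 6, t = 4. Then constraint 1: r + s = 14; constraint 6: s - p = 0, and every other listed constraint is also met.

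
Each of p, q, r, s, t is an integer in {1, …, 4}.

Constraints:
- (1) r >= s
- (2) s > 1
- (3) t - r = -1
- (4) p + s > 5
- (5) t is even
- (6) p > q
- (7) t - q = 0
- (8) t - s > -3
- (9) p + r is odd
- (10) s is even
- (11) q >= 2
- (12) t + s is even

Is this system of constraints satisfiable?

One satisfying assignment is p = 4, q = 2, r = 3, s = 2, t = 2.
For the less obvious constraints — constraint 3: t - r = -1; constraint 4: p + s = 6; constraint 7: t - q = 0 — and the others hold by inspection.

Satisfiable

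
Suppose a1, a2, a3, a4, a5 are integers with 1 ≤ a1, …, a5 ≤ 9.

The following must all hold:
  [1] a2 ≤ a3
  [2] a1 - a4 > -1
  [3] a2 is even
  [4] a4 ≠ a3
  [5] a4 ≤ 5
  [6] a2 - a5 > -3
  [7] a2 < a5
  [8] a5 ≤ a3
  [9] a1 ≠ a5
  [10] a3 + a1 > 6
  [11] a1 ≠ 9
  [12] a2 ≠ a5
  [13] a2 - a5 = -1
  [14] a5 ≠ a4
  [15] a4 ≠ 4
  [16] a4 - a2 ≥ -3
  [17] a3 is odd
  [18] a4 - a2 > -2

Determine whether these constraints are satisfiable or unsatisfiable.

Satisfiable

Try a1 = 2, a2 = 2, a3 = 7, a4 = 1, a5 = 3.
Check constraint 2: a1 - a4 = 1; constraint 6: a2 - a5 = -1. The remaining constraints are straightforward to verify.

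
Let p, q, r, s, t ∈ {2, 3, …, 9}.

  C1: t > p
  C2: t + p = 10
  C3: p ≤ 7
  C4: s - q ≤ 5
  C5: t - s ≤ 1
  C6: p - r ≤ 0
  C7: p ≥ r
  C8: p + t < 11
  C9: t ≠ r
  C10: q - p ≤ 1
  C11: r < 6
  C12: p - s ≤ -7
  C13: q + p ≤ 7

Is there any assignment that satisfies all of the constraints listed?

Unsatisfiable

Constraints 4, 10, and 12 give p − q ≥ -1, q − s ≥ -5, s − p ≥ 7.
Adding all 3 inequalities: the left sides telescope to 0, and the right sides sum to (-1) + (-5) + 7 = 1. So 0 ≥ 1, which is false.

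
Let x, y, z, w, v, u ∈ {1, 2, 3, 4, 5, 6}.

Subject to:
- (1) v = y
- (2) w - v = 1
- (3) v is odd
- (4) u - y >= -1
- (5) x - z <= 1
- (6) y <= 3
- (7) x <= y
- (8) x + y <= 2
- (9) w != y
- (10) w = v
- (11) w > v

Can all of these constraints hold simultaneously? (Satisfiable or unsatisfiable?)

From constraints 1 and 10, w = v = y, so w = y. But constraint 9 says w ≠ y. Contradiction.

Unsatisfiable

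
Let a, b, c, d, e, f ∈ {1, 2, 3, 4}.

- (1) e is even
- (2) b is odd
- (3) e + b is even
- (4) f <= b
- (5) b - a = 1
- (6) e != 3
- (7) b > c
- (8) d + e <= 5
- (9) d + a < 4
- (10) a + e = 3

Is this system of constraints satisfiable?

Constraint 1 makes e even and constraint 2 makes b odd, so e + b must be odd. Constraint 3 says e + b is even — contradiction.

Unsatisfiable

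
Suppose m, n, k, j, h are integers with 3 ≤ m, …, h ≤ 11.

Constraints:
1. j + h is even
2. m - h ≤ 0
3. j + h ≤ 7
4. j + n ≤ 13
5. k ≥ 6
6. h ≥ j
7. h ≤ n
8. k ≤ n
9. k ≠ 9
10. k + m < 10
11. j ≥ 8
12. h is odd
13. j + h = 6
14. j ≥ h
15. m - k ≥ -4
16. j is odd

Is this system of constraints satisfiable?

From constraint 11: j ≥ 8. From constraints 5 and 8: n ≥ k ≥ 6. Hence j + n ≥ 14. But constraint 4 requires j + n ≤ 13, and 13 < 14. Contradiction.

Unsatisfiable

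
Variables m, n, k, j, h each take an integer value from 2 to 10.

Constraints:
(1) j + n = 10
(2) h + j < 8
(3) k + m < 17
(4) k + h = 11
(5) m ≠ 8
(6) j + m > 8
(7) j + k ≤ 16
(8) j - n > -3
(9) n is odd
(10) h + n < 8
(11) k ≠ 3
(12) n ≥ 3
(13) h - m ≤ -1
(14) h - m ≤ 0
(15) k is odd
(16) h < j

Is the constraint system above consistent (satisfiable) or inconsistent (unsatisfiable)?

One satisfying assignment is m = 5, n = 5, k = 9, j = 5, h = 2.
For the less obvious constraints — constraint 1: j + n = 10; constraint 2: h + j = 7 — and the others hold by inspection.

Satisfiable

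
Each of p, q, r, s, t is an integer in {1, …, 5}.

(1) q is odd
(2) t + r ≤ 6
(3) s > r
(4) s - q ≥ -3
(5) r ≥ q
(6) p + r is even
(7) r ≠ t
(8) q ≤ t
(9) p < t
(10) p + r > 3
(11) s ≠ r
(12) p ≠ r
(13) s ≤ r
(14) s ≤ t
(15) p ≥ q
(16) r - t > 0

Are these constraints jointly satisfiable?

Constraints 3, 14, and 16 give s ≤ t, t < r, r < s. Chaining: s ≤ t < r < s, which forces s < s — impossible.

Unsatisfiable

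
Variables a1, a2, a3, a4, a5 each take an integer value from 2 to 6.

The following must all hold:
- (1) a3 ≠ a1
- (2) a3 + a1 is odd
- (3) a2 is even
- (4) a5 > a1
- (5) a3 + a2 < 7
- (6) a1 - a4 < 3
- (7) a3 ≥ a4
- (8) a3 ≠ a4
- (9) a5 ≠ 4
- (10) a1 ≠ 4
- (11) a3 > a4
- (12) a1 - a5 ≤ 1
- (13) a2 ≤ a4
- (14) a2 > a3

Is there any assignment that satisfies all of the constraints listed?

Constraints 7, 13, and 14 give a3 < a2, a2 ≤ a4, a4 ≤ a3. Chaining: a3 < a2 ≤ a4 ≤ a3, which forces a3 < a3 — impossible.

Unsatisfiable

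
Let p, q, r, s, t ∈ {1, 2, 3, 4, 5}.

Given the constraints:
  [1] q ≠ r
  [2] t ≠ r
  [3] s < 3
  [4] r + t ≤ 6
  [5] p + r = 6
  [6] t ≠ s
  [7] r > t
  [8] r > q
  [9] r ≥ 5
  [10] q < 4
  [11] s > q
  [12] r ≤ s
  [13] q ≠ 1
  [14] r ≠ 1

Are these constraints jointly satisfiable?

Unsatisfiable

From constraints 9 and 12: s ≥ r and r ≥ 5, so s ≥ 5. From constraint 3: s ≤ 2. But 2 < 5, so no value of s works.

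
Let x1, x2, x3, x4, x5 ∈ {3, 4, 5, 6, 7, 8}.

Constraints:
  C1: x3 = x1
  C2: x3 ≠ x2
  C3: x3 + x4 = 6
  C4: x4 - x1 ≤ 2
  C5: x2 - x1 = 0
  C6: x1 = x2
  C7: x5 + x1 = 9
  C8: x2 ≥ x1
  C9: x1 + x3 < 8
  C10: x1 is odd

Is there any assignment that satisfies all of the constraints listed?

From constraints 1 and 6, x3 = x1 = x2, so x3 = x2. But constraint 2 says x3 ≠ x2. Contradiction.

Unsatisfiable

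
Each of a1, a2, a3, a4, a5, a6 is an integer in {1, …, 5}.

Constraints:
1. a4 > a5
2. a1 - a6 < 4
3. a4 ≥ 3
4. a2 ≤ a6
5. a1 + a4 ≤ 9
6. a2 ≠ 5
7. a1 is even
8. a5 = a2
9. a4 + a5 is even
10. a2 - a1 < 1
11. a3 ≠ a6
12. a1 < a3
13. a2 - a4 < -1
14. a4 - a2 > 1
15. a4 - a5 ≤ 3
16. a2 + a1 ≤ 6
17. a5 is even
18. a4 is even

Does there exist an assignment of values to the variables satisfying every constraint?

The assignment a1 = 4, a2 = 2, a3 = 5, a4 = 4, a5 = 2, a6 = 3 works:
  constraint 2 holds since a1 - a6 = 1.
  constraint 5 holds since a1 + a4 = 8.
  constraint 10 holds since a2 - a1 = -2.
The rest check out directly.

Satisfiable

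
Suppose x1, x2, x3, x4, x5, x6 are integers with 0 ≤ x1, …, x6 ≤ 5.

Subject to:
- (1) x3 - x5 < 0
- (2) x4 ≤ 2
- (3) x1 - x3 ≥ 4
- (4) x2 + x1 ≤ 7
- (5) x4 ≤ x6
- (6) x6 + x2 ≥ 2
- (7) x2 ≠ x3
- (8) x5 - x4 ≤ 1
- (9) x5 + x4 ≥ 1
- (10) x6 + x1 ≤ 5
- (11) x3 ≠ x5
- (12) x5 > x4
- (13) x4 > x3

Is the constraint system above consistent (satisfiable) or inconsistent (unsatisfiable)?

Take x1 = 4, x2 = 1, x3 = 0, x4 = 1, x5 = 2, x6 = 1. Then constraint 1: x3 - x5 = -2; constraint 3: x1 - x3 = 4; constraint 4: x2 + x1 = 5, and every other listed constraint is also met.

Satisfiable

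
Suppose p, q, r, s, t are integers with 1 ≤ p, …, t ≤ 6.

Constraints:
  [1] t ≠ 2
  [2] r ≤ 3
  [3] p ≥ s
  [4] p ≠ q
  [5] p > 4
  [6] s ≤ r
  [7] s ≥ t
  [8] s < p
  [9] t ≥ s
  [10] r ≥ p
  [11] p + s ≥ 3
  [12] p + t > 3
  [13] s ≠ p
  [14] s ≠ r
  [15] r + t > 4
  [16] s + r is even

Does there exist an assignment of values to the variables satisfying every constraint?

From constraint 5: p ≥ 5. From constraints 2 and 10: p ≤ r and r ≤ 3, so p ≤ 3. But 3 < 5, so no value of p works.

Unsatisfiable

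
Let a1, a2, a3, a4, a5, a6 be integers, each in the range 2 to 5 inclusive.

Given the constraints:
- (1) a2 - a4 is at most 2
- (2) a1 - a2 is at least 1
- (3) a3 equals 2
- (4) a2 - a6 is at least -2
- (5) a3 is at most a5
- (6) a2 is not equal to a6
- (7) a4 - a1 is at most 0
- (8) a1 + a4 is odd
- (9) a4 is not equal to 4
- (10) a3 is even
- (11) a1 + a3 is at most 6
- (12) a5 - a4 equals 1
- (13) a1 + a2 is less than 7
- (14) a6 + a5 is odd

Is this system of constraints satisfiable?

Try a1 = 3, a2 = 2, a3 = 2, a4 = 2, a5 = 3, a6 = 4.
Check constraint 1: a2 - a4 = 0; constraint 2: a1 - a2 = 1; constraint 4: a2 - a6 = -2. The remaining constraints are straightforward to verify.

Satisfiable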